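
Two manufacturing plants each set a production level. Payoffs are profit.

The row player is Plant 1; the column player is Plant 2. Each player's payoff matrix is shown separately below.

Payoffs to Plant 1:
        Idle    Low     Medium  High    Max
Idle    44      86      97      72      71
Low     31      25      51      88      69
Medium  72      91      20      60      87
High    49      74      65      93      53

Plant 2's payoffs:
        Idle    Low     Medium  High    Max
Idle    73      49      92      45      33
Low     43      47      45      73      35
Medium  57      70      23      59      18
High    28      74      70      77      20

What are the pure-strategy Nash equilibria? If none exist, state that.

(Idle, Medium) and (Medium, Low) and (High, High)

(Idle, Idle): Plant 1 can switch to Medium (44 → 72). Not NE.
(Idle, Low): Plant 1 can switch to Medium (86 → 91). Not NE.
(Idle, Medium): Plant 1 gets 97, best alternative 65; Plant 2 gets 92, best alternative 73. No profitable deviation — NE.
(Idle, High): Plant 1 can switch to Low (72 → 88). Not NE.
(Idle, Max): Plant 1 can switch to Medium (71 → 87). Not NE.
(Low, Idle): Plant 1 can switch to Idle (31 → 44). Not NE.
(Low, Low): Plant 1 can switch to Idle (25 → 86). Not NE.
(Low, Medium): Plant 1 can switch to Idle (51 → 97). Not NE.
(Low, High): Plant 1 can switch to High (88 → 93). Not NE.
(Low, Max): Plant 1 can switch to Idle (69 → 71). Not NE.
(Medium, Idle): Plant 2 can switch to Low (57 → 70). Not NE.
(Medium, Low): Plant 1 gets 91, best alternative 86; Plant 2 gets 70, best alternative 59. No profitable deviation — NE.
(High, High): Plant 1 gets 93, best alternative 88; Plant 2 gets 77, best alternative 74. No profitable deviation — NE.
(The remaining 7 profiles each have a profitable deviation by the same check.)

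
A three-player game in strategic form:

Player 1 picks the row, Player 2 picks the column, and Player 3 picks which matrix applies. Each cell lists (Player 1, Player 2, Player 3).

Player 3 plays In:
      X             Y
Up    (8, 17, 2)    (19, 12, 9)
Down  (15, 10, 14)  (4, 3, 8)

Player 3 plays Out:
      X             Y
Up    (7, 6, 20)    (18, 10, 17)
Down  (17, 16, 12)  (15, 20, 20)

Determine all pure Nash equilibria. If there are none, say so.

For each player, find the best response to each opponent profile; mutual best responses are the pure NE.
Player 1 against (X, In): payoffs 8, 15 → best response Down.
Player 1 against (X, Out): payoffs 7, 17 → best response Down.
Player 1 against (Y, In): payoffs 19, 4 → best response Up.
Player 1 against (Y, Out): payoffs 18, 15 → best response Up.
Player 2 against (Up, In): payoffs 17, 12 → best response X.
Player 2 against (Up, Out): payoffs 6, 10 → best response Y.
Player 2 against (Down, In): payoffs 10, 3 → best response X.
Player 2 against (Down, Out): payoffs 16, 20 → best response Y.
Player 3 against (Up, X): payoffs 2, 20 → best response Out.
Player 3 against (Up, Y): payoffs 9, 17 → best response Out.
Player 3 against (Down, X): payoffs 14, 12 → best response In.
Player 3 against (Down, Y): payoffs 8, 20 → best response Out.
Mutual best responses: (Up, Y, Out); (Down, X, In).

(Up, Y, Out) and (Down, X, In)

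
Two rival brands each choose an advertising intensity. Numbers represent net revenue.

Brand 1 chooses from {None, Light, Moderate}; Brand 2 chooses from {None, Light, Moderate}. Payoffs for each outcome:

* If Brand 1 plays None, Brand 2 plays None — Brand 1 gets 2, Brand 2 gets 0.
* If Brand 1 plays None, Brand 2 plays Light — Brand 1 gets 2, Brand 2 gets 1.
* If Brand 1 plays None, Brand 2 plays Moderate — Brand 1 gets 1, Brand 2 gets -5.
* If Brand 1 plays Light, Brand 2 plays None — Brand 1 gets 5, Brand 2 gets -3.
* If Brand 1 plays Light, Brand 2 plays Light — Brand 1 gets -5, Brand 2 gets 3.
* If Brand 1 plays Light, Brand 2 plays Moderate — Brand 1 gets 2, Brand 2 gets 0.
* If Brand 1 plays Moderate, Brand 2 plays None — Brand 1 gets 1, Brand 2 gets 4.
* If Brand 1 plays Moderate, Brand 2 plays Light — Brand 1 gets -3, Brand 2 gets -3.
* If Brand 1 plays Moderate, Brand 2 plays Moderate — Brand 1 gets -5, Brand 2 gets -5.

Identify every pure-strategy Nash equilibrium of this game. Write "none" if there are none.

The unique pure-strategy Nash equilibrium is (None, Light).

(None, None): Brand 1 can switch to Light (2 → 5). Not NE.
(None, Light): Brand 1 gets 2, best alternative -3; Brand 2 gets 1, best alternative 0. No profitable deviation — NE.
(None, Moderate): Brand 1 can switch to Light (1 → 2). Not NE.
(Light, None): Brand 2 can switch to Light (-3 → 3). Not NE.
(Light, Light): Brand 1 can switch to None (-5 → 2). Not NE.
(Light, Moderate): Brand 2 can switch to Light (0 → 3). Not NE.
(Moderate, None): Brand 1 can switch to None (1 → 2). Not NE.
(Moderate, Light): Brand 1 can switch to None (-3 → 2). Not NE.
(Moderate, Moderate): Brand 1 can switch to None (-5 → 1). Not NE.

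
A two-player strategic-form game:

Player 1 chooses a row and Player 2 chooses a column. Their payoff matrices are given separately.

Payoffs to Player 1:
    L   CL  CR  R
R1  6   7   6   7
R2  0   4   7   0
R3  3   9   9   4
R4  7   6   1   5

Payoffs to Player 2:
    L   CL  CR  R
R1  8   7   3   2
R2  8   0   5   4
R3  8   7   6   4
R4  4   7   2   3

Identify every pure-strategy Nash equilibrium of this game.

none

(R1, L): Player 1 can switch to R4 (6 → 7). Not NE.
(R1, CL): Player 1 can switch to R3 (7 → 9). Not NE.
(R1, CR): Player 1 can switch to R2 (6 → 7). Not NE.
(R1, R): Player 2 can switch to L (2 → 8). Not NE.
(R2, L): Player 1 can switch to R1 (0 → 6). Not NE.
(R2, CL): Player 1 can switch to R1 (4 → 7). Not NE.
(The remaining 10 profiles each have a profitable deviation by the same check.)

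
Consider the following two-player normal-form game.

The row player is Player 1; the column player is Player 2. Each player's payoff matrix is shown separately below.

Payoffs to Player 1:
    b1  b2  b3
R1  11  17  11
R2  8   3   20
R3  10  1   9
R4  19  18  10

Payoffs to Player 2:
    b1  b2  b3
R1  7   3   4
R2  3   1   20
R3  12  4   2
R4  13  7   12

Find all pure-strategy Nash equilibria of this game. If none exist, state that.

Player 1 against b1: payoffs 11, 8, 10, 19 → best response R4.
Player 1 against b2: payoffs 17, 3, 1, 18 → best response R4.
Player 1 against b3: payoffs 11, 20, 9, 10 → best response R2.
Player 2 against R1: payoffs 7, 3, 4 → best response b1.
Player 2 against R2: payoffs 3, 1, 20 → best response b3.
Player 2 against R3: payoffs 12, 4, 2 → best response b1.
Player 2 against R4: payoffs 13, 7, 12 → best response b1.
Mutual best responses: (R2, b3); (R4, b1).

Pure-strategy Nash equilibria: (R2, b3) and (R4, b1)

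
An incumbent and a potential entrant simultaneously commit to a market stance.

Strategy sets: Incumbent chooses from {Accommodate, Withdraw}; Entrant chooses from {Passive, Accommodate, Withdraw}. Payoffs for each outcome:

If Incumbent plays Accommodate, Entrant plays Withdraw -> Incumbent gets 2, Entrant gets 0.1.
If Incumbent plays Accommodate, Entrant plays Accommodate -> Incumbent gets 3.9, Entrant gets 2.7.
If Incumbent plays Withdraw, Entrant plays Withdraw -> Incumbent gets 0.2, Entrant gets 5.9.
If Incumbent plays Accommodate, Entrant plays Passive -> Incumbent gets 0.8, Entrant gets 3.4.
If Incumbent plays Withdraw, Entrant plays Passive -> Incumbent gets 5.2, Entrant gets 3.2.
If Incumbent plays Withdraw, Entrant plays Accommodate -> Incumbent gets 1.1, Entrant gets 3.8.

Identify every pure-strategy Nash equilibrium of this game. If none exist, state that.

Mark each player's best response to every combination of opponents' strategies; a profile where every player is best-responding is a pure Nash equilibrium.
Incumbent against Passive: payoffs 0.8, 5.2 → best response Withdraw.
Incumbent against Accommodate: payoffs 3.9, 1.1 → best response Accommodate.
Incumbent against Withdraw: payoffs 2, 0.2 → best response Accommodate.
Entrant against Accommodate: payoffs 3.4, 2.7, 0.1 → best response Passive.
Entrant against Withdraw: payoffs 3.2, 3.8, 5.9 → best response Withdraw.
No profile is a mutual best response for all players.

No pure-strategy Nash equilibrium.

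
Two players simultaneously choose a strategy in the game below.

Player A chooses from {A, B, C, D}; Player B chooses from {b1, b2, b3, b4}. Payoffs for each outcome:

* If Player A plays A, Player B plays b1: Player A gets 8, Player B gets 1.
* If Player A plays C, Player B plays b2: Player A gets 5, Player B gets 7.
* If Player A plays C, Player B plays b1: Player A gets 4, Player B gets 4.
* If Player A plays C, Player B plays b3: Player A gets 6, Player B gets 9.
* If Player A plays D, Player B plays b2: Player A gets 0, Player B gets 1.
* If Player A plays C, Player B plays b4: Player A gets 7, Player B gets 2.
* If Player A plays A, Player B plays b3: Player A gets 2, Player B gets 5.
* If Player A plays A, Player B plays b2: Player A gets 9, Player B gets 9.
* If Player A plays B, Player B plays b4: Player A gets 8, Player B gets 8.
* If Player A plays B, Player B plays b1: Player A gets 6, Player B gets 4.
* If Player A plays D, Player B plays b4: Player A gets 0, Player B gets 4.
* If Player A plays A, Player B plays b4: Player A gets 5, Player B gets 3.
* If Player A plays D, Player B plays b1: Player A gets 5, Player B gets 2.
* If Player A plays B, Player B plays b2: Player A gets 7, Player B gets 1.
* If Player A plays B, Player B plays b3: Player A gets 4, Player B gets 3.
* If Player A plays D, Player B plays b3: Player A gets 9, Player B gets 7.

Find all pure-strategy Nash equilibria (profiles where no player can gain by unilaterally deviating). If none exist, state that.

The pure Nash equilibria are (A, b2), (B, b4), (D, b3).

(A, b1): Player B can switch to b2 (1 → 9). Not NE.
(A, b2): Player A gets 9, best alternative 7; Player B gets 9, best alternative 5. No profitable deviation — NE.
(A, b3): Player A can switch to B (2 → 4). Not NE.
(A, b4): Player A can switch to B (5 → 8). Not NE.
(B, b1): Player A can switch to A (6 → 8). Not NE.
(B, b2): Player A can switch to A (7 → 9). Not NE.
(B, b3): Player A can switch to C (4 → 6). Not NE.
(B, b4): Player A gets 8, best alternative 7; Player B gets 8, best alternative 4. No profitable deviation — NE.
(C, b1): Player A can switch to A (4 → 8). Not NE.
(C, b2): Player A can switch to A (5 → 9). Not NE.
(D, b3): Player A gets 9, best alternative 6; Player B gets 7, best alternative 4. No profitable deviation — NE.
(The remaining 5 profiles each have a profitable deviation by the same check.)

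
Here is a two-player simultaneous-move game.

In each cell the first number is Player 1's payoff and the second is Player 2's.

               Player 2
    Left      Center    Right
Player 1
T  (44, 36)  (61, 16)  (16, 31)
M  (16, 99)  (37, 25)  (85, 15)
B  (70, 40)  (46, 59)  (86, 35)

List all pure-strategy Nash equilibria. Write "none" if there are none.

There is no pure-strategy Nash equilibrium.

Player 1 against Left: payoffs 44, 16, 70 → best response B.
Player 1 against Center: payoffs 61, 37, 46 → best response T.
Player 1 against Right: payoffs 16, 85, 86 → best response B.
Player 2 against T: payoffs 36, 16, 31 → best response Left.
Player 2 against M: payoffs 99, 25, 15 → best response Left.
Player 2 against B: payoffs 40, 59, 35 → best response Center.
No profile is a mutual best response for all players.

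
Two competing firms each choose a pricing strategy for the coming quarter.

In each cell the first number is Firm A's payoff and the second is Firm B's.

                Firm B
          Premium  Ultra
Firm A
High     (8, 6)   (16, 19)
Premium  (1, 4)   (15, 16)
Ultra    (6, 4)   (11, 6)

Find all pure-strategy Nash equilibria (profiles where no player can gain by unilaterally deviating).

Firm A against Premium: payoffs 8, 1, 6 → best response High.
Firm A against Ultra: payoffs 16, 15, 11 → best response High.
Firm B against High: payoffs 6, 19 → best response Ultra.
Firm B against Premium: payoffs 4, 16 → best response Ultra.
Firm B against Ultra: payoffs 4, 6 → best response Ultra.
Mutual best responses: (High, Ultra).

Pure NE: (High, Ultra)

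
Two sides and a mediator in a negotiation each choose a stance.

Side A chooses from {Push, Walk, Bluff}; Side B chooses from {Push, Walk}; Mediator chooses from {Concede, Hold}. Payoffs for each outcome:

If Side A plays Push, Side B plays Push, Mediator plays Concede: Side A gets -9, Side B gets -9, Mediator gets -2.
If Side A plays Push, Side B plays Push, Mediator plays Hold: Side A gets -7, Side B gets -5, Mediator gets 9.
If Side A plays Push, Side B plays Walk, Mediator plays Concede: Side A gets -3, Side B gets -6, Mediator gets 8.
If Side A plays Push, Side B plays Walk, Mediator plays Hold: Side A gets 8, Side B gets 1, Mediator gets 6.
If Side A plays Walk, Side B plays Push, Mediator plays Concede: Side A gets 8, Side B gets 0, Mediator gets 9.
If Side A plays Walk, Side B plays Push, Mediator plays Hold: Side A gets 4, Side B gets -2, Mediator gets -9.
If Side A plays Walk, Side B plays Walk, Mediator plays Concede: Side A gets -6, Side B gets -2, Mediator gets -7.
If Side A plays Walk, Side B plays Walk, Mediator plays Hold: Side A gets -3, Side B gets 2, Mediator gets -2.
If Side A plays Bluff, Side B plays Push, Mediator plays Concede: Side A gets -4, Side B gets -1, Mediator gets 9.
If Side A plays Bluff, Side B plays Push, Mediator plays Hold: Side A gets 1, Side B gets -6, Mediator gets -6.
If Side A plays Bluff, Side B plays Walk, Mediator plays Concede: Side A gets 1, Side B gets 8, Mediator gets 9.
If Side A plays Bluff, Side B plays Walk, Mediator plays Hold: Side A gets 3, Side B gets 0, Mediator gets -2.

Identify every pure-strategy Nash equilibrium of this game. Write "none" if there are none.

For each strategy profile, look for a profitable unilateral deviation.
(Push, Push, Concede): Side A can switch to Walk (-9 → 8). Not NE.
(Push, Push, Hold): Side A can switch to Walk (-7 → 4). Not NE.
(Push, Walk, Concede): Side A can switch to Bluff (-3 → 1). Not NE.
(Push, Walk, Hold): Mediator can switch to Concede (6 → 8). Not NE.
(Walk, Push, Concede): Side A gets 8, best alternative -4; Side B gets 0, best alternative -2; Mediator gets 9, best alternative -9. No profitable deviation — NE.
(Walk, Push, Hold): Side B can switch to Walk (-2 → 2). Not NE.
(Walk, Walk, Concede): Side A can switch to Push (-6 → -3). Not NE.
(Bluff, Walk, Concede): Side A gets 1, best alternative -3; Side B gets 8, best alternative -1; Mediator gets 9, best alternative -2. No profitable deviation — NE.
(The remaining 4 profiles each have a profitable deviation by the same check.)

The pure Nash equilibria are (Walk, Push, Concede); (Bluff, Walk, Concede).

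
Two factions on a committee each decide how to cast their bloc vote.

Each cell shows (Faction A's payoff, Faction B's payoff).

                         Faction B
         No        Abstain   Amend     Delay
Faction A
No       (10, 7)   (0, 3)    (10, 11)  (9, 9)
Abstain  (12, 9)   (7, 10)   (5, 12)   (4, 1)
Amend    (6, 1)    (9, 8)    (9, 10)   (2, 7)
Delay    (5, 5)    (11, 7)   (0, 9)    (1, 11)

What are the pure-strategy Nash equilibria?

The unique pure-strategy Nash equilibrium is (No, Amend).

(No, No): Faction A can switch to Abstain (10 → 12). Not NE.
(No, Abstain): Faction A can switch to Abstain (0 → 7). Not NE.
(No, Amend): Faction A gets 10, best alternative 9; Faction B gets 11, best alternative 9. No profitable deviation — NE.
(No, Delay): Faction B can switch to Amend (9 → 11). Not NE.
(Abstain, No): Faction B can switch to Abstain (9 → 10). Not NE.
(Abstain, Abstain): Faction A can switch to Amend (7 → 9). Not NE.
(Abstain, Amend): Faction A can switch to No (5 → 10). Not NE.
(The remaining 9 profiles each have a profitable deviation by the same check.)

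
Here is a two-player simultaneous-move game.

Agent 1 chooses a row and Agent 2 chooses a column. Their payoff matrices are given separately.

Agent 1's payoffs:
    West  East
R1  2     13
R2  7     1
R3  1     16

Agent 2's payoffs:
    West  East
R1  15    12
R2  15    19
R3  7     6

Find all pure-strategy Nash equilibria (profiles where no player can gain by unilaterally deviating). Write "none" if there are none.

Agent 1 against West: payoffs 2, 7, 1 → best response R2.
Agent 1 against East: payoffs 13, 1, 16 → best response R3.
Agent 2 against R1: payoffs 15, 12 → best response West.
Agent 2 against R2: payoffs 15, 19 → best response East.
Agent 2 against R3: payoffs 7, 6 → best response West.
No profile is a mutual best response for all players.

No pure-strategy Nash equilibrium.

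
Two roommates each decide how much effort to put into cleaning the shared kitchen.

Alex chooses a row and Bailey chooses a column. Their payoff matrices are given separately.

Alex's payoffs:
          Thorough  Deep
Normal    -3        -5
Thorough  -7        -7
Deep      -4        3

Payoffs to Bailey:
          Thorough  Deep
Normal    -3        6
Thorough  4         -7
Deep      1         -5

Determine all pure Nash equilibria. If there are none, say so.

Alex against Thorough: payoffs -3, -7, -4 → best response Normal.
Alex against Deep: payoffs -5, -7, 3 → best response Deep.
Bailey against Normal: payoffs -3, 6 → best response Deep.
Bailey against Thorough: payoffs 4, -7 → best response Thorough.
Bailey against Deep: payoffs 1, -5 → best response Thorough.
No profile is a mutual best response for all players.

There is no pure-strategy Nash equilibrium.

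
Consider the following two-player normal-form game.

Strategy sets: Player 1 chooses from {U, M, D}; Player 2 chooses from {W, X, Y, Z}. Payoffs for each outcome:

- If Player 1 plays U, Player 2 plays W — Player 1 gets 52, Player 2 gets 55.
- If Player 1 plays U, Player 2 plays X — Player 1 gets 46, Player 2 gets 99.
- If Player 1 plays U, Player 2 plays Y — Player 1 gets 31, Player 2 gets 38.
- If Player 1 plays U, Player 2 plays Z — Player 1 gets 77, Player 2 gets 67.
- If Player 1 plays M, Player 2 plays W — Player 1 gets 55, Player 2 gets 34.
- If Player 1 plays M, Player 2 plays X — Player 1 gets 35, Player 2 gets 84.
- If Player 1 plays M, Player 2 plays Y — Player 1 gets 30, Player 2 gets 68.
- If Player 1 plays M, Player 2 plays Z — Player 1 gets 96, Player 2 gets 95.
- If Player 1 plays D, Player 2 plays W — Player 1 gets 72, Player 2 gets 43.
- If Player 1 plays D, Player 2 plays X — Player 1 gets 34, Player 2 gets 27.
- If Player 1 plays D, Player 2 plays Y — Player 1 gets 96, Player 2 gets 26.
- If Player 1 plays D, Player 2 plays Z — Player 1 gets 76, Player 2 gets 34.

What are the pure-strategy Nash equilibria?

(U, X) and (M, Z) and (D, W)

(U, W): Player 1 can switch to M (52 → 55). Not NE.
(U, X): Player 1 gets 46, best alternative 35; Player 2 gets 99, best alternative 67. No profitable deviation — NE.
(U, Y): Player 1 can switch to D (31 → 96). Not NE.
(U, Z): Player 1 can switch to M (77 → 96). Not NE.
(M, W): Player 1 can switch to D (55 → 72). Not NE.
(M, X): Player 1 can switch to U (35 → 46). Not NE.
(M, Y): Player 1 can switch to U (30 → 31). Not NE.
(M, Z): Player 1 gets 96, best alternative 77; Player 2 gets 95, best alternative 84. No profitable deviation — NE.
(D, W): Player 1 gets 72, best alternative 55; Player 2 gets 43, best alternative 34. No profitable deviation — NE.
(D, X): Player 1 can switch to U (34 → 46). Not NE.
(D, Y): Player 2 can switch to W (26 → 43). Not NE.
(D, Z): Player 1 can switch to U (76 → 77). Not NE.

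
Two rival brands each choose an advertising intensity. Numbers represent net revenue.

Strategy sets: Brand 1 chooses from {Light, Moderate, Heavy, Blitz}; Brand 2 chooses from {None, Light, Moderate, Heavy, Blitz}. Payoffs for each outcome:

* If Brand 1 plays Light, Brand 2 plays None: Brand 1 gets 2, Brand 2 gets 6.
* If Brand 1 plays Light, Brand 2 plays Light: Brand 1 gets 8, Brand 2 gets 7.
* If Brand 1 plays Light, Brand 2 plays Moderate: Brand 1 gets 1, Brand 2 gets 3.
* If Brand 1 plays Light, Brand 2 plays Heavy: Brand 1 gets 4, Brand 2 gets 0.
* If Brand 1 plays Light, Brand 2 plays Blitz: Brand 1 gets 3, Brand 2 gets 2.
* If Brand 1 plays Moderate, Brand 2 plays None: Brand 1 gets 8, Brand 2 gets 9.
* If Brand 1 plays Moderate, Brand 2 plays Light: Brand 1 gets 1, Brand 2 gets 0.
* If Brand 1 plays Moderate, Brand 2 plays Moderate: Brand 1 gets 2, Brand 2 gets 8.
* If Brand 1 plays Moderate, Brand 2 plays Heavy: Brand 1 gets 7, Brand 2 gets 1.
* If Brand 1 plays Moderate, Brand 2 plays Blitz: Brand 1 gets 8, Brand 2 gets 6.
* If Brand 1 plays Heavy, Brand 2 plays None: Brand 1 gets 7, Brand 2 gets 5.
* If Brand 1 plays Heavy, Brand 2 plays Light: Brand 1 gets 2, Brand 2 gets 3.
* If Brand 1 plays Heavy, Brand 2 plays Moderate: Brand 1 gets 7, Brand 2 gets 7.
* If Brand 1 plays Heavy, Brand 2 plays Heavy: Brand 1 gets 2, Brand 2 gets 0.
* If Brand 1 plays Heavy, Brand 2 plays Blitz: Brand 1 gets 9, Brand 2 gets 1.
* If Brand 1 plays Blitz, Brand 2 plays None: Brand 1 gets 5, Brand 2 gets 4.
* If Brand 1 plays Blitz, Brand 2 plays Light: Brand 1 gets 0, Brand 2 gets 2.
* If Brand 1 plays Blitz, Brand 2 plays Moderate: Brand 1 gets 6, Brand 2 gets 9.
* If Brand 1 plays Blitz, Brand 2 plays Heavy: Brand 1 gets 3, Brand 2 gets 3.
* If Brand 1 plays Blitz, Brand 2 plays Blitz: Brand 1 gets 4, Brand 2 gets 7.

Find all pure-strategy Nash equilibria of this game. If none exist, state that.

(Light, None): Brand 1 can switch to Moderate (2 → 8). Not NE.
(Light, Light): Brand 1 gets 8, best alternative 2; Brand 2 gets 7, best alternative 6. No profitable deviation — NE.
(Light, Moderate): Brand 1 can switch to Moderate (1 → 2). Not NE.
(Light, Heavy): Brand 1 can switch to Moderate (4 → 7). Not NE.
(Light, Blitz): Brand 1 can switch to Moderate (3 → 8). Not NE.
(Moderate, None): Brand 1 gets 8, best alternative 7; Brand 2 gets 9, best alternative 8. No profitable deviation — NE.
(Moderate, Light): Brand 1 can switch to Light (1 → 8). Not NE.
(Moderate, Moderate): Brand 1 can switch to Heavy (2 → 7). Not NE.
(Moderate, Heavy): Brand 2 can switch to None (1 → 9). Not NE.
(Moderate, Blitz): Brand 1 can switch to Heavy (8 → 9). Not NE.
(Heavy, None): Brand 1 can switch to Moderate (7 → 8). Not NE.
(Heavy, Light): Brand 1 can switch to Light (2 → 8). Not NE.
(Heavy, Moderate): Brand 1 gets 7, best alternative 6; Brand 2 gets 7, best alternative 5. No profitable deviation — NE.
(Heavy, Heavy): Brand 1 can switch to Light (2 → 4). Not NE.
(Heavy, Blitz): Brand 2 can switch to None (1 → 5). Not NE.
(The remaining 5 profiles each have a profitable deviation by the same check.)

The pure Nash equilibria are (Light, Light); (Moderate, None); (Heavy, Moderate).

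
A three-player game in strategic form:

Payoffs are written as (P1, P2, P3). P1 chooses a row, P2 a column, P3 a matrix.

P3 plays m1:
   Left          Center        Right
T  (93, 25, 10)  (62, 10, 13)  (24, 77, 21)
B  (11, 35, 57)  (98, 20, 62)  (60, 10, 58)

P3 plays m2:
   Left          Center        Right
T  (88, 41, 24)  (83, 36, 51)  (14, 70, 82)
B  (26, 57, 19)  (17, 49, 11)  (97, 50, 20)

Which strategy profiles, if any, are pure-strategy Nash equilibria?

none

P1 against (Left, m1): payoffs 93, 11 → best response T.
P1 against (Left, m2): payoffs 88, 26 → best response T.
P1 against (Center, m1): payoffs 62, 98 → best response B.
P1 against (Center, m2): payoffs 83, 17 → best response T.
P1 against (Right, m1): payoffs 24, 60 → best response B.
P1 against (Right, m2): payoffs 14, 97 → best response B.
P2 against (T, m1): payoffs 25, 10, 77 → best response Right.
P2 against (T, m2): payoffs 41, 36, 70 → best response Right.
P2 against (B, m1): payoffs 35, 20, 10 → best response Left.
P2 against (B, m2): payoffs 57, 49, 50 → best response Left.
P3 against (T, Left): payoffs 10, 24 → best response m2.
P3 against (T, Center): payoffs 13, 51 → best response m2.
P3 against (T, Right): payoffs 21, 82 → best response m2.
P3 against (B, Left): payoffs 57, 19 → best response m1.
P3 against (B, Center): payoffs 62, 11 → best response m1.
P3 against (B, Right): payoffs 58, 20 → best response m1.
No profile is a mutual best response for all players.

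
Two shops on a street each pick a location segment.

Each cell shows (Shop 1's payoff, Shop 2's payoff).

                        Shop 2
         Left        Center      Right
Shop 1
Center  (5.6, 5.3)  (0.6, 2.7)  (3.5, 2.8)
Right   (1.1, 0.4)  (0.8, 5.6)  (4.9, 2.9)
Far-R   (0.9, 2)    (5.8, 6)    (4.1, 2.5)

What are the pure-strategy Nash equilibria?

Shop 1 against Left: payoffs 5.6, 1.1, 0.9 → best response Center.
Shop 1 against Center: payoffs 0.6, 0.8, 5.8 → best response Far-R.
Shop 1 against Right: payoffs 3.5, 4.9, 4.1 → best response Right.
Shop 2 against Center: payoffs 5.3, 2.7, 2.8 → best response Left.
Shop 2 against Right: payoffs 0.4, 5.6, 2.9 → best response Center.
Shop 2 against Far-R: payoffs 2, 6, 2.5 → best response Center.
Mutual best responses: (Center, Left); (Far-R, Center).

Pure-strategy Nash equilibria: (Center, Left) and (Far-R, Center)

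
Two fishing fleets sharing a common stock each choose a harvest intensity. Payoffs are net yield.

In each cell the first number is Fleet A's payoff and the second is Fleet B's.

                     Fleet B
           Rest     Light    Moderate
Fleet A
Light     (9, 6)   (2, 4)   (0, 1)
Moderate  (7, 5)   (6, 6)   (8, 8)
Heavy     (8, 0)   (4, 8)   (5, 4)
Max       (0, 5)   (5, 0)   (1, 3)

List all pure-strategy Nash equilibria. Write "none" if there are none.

Fleet A against Rest: payoffs 9, 7, 8, 0 → best response Light.
Fleet A against Light: payoffs 2, 6, 4, 5 → best response Moderate.
Fleet A against Moderate: payoffs 0, 8, 5, 1 → best response Moderate.
Fleet B against Light: payoffs 6, 4, 1 → best response Rest.
Fleet B against Moderate: payoffs 5, 6, 8 → best response Moderate.
Fleet B against Heavy: payoffs 0, 8, 4 → best response Light.
Fleet B against Max: payoffs 5, 0, 3 → best response Rest.
Mutual best responses: (Light, Rest); (Moderate, Moderate).

The pure Nash equilibria are (Light, Rest), (Moderate, Moderate).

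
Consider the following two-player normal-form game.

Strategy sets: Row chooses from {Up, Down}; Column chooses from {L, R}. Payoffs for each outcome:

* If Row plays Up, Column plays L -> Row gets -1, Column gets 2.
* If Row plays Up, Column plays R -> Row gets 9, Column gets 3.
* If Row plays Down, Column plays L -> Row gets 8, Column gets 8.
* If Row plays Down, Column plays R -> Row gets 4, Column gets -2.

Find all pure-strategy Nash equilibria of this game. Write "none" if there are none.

For each player, find the best response to each opponent profile; mutual best responses are the pure NE.
Row against L: payoffs -1, 8 → best response Down.
Row against R: payoffs 9, 4 → best response Up.
Column against Up: payoffs 2, 3 → best response R.
Column against Down: payoffs 8, -2 → best response L.
Mutual best responses: (Up, R); (Down, L).

Pure-strategy Nash equilibria: (Up, R) and (Down, L)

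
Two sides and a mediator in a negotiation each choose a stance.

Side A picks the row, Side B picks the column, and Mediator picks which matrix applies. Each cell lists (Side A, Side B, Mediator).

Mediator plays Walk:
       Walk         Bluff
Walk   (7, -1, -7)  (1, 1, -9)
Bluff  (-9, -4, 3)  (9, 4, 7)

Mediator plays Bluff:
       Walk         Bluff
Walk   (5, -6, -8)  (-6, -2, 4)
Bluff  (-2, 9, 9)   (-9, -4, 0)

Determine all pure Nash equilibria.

Pure-strategy Nash equilibria: (Walk, Bluff, Bluff), (Bluff, Bluff, Walk)

Check each profile: it is a Nash equilibrium iff no player can strictly gain by switching unilaterally.
(Walk, Walk, Walk): Side B can switch to Bluff (-1 → 1). Not NE.
(Walk, Walk, Bluff): Side B can switch to Bluff (-6 → -2). Not NE.
(Walk, Bluff, Walk): Side A can switch to Bluff (1 → 9). Not NE.
(Walk, Bluff, Bluff): Side A gets -6, best alternative -9; Side B gets -2, best alternative -6; Mediator gets 4, best alternative -9. No profitable deviation — NE.
(Bluff, Walk, Walk): Side A can switch to Walk (-9 → 7). Not NE.
(Bluff, Walk, Bluff): Side A can switch to Walk (-2 → 5). Not NE.
(Bluff, Bluff, Walk): Side A gets 9, best alternative 1; Side B gets 4, best alternative -4; Mediator gets 7, best alternative 0. No profitable deviation — NE.
(Bluff, Bluff, Bluff): Side A can switch to Walk (-9 → -6). Not NE.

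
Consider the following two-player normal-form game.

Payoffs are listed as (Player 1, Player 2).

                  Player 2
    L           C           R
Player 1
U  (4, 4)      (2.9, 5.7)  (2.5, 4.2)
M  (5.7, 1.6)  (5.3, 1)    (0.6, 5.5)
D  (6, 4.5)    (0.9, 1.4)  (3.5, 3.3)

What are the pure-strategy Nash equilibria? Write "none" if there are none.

(U, L): Player 1 can switch to M (4 → 5.7). Not NE.
(U, C): Player 1 can switch to M (2.9 → 5.3). Not NE.
(U, R): Player 1 can switch to D (2.5 → 3.5). Not NE.
(M, L): Player 1 can switch to D (5.7 → 6). Not NE.
(M, C): Player 2 can switch to L (1 → 1.6). Not NE.
(M, R): Player 1 can switch to U (0.6 → 2.5). Not NE.
(D, L): Player 1 gets 6, best alternative 5.7; Player 2 gets 4.5, best alternative 3.3. No profitable deviation — NE.
(D, C): Player 1 can switch to U (0.9 → 2.9). Not NE.
(D, R): Player 2 can switch to L (3.3 → 4.5). Not NE.

Pure NE: (D, L)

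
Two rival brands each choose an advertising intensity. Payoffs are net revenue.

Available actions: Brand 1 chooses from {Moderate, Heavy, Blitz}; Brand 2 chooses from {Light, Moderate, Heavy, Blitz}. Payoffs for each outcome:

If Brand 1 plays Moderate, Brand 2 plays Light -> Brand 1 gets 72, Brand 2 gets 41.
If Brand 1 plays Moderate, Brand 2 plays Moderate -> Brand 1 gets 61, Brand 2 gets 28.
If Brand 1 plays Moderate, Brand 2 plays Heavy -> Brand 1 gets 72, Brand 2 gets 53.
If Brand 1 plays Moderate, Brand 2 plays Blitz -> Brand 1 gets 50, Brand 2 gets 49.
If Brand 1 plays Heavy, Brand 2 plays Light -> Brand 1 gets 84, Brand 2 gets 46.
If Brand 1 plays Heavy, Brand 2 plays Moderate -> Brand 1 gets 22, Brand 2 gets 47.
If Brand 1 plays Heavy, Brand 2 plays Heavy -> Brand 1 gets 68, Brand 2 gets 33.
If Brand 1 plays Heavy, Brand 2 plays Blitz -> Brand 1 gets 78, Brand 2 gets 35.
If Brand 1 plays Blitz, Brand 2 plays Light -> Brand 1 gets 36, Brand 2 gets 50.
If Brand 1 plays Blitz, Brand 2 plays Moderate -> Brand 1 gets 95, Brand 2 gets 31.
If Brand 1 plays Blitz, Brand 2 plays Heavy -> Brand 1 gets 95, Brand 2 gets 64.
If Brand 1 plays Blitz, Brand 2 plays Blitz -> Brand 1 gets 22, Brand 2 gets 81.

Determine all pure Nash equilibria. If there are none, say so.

(Moderate, Light): Brand 1 can switch to Heavy (72 → 84). Not NE.
(Moderate, Moderate): Brand 1 can switch to Blitz (61 → 95). Not NE.
(Moderate, Heavy): Brand 1 can switch to Blitz (72 → 95). Not NE.
(Moderate, Blitz): Brand 1 can switch to Heavy (50 → 78). Not NE.
(Heavy, Light): Brand 2 can switch to Moderate (46 → 47). Not NE.
(Heavy, Moderate): Brand 1 can switch to Moderate (22 → 61). Not NE.
(The remaining 6 profiles each have a profitable deviation by the same check.)

No pure-strategy Nash equilibrium.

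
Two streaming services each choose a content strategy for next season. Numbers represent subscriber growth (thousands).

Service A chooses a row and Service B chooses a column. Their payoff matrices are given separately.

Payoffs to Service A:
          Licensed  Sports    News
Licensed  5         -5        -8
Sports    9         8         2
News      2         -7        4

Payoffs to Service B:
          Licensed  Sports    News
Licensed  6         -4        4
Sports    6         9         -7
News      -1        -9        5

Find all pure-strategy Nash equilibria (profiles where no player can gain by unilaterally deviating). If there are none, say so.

(Licensed, Licensed): Service A can switch to Sports (5 → 9). Not NE.
(Licensed, Sports): Service A can switch to Sports (-5 → 8). Not NE.
(Licensed, News): Service A can switch to Sports (-8 → 2). Not NE.
(Sports, Licensed): Service B can switch to Sports (6 → 9). Not NE.
(Sports, Sports): Service A gets 8, best alternative -5; Service B gets 9, best alternative 6. No profitable deviation — NE.
(Sports, News): Service A can switch to News (2 → 4). Not NE.
(News, Licensed): Service A can switch to Licensed (2 → 5). Not NE.
(News, Sports): Service A can switch to Licensed (-7 → -5). Not NE.
(News, News): Service A gets 4, best alternative 2; Service B gets 5, best alternative -1. No profitable deviation — NE.

Pure-strategy Nash equilibria: (Sports, Sports) and (News, News)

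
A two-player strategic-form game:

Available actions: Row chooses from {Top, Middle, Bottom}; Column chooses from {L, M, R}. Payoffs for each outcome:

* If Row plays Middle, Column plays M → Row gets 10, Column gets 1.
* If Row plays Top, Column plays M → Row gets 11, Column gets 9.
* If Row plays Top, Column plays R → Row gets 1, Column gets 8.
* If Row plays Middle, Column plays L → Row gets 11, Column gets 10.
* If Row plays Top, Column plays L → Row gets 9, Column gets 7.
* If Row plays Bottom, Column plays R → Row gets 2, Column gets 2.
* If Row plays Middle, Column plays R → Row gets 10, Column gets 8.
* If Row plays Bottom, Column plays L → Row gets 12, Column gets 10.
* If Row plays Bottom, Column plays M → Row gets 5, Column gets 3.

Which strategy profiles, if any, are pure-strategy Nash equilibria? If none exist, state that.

(Top, L): Row can switch to Middle (9 → 11). Not NE.
(Top, M): Row gets 11, best alternative 10; Column gets 9, best alternative 8. No profitable deviation — NE.
(Top, R): Row can switch to Middle (1 → 10). Not NE.
(Middle, L): Row can switch to Bottom (11 → 12). Not NE.
(Middle, M): Row can switch to Top (10 → 11). Not NE.
(Middle, R): Column can switch to L (8 → 10). Not NE.
(Bottom, L): Row gets 12, best alternative 11; Column gets 10, best alternative 3. No profitable deviation — NE.
(Bottom, M): Row can switch to Top (5 → 11). Not NE.
(The remaining 1 profile has a profitable deviation by the same check.)

(Top, M); (Bottom, L)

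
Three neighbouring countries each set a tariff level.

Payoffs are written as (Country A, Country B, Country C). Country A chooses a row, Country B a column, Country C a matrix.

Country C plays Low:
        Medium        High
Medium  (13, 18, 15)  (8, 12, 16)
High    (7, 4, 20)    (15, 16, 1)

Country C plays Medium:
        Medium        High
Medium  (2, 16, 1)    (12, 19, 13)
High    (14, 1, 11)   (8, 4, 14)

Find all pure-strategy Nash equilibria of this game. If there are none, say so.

(Medium, Medium, Low)

Country A against (Medium, Low): payoffs 13, 7 → best response Medium.
Country A against (Medium, Medium): payoffs 2, 14 → best response High.
Country A against (High, Low): payoffs 8, 15 → best response High.
Country A against (High, Medium): payoffs 12, 8 → best response Medium.
Country B against (Medium, Low): payoffs 18, 12 → best response Medium.
Country B against (Medium, Medium): payoffs 16, 19 → best response High.
Country B against (High, Low): payoffs 4, 16 → best response High.
Country B against (High, Medium): payoffs 1, 4 → best response High.
Country C against (Medium, Medium): payoffs 15, 1 → best response Low.
Country C against (Medium, High): payoffs 16, 13 → best response Low.
Country C against (High, Medium): payoffs 20, 11 → best response Low.
Country C against (High, High): payoffs 1, 14 → best response Medium.
Mutual best responses: (Medium, Medium, Low).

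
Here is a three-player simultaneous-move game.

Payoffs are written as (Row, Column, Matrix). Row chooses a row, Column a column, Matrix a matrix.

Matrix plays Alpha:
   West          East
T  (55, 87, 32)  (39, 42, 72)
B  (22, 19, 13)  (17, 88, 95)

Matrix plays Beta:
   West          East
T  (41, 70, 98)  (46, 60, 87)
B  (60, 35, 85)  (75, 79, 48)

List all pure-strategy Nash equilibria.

No pure-strategy Nash equilibrium.

Mark each player's best response to every combination of opponents' strategies; a profile where every player is best-responding is a pure Nash equilibrium.
Row against (West, Alpha): payoffs 55, 22 → best response T.
Row against (West, Beta): payoffs 41, 60 → best response B.
Row against (East, Alpha): payoffs 39, 17 → best response T.
Row against (East, Beta): payoffs 46, 75 → best response B.
Column against (T, Alpha): payoffs 87, 42 → best response West.
Column against (T, Beta): payoffs 70, 60 → best response West.
Column against (B, Alpha): payoffs 19, 88 → best response East.
Column against (B, Beta): payoffs 35, 79 → best response East.
Matrix against (T, West): payoffs 32, 98 → best response Beta.
Matrix against (T, East): payoffs 72, 87 → best response Beta.
Matrix against (B, West): payoffs 13, 85 → best response Beta.
Matrix against (B, East): payoffs 95, 48 → best response Alpha.
No profile is a mutual best response for all players.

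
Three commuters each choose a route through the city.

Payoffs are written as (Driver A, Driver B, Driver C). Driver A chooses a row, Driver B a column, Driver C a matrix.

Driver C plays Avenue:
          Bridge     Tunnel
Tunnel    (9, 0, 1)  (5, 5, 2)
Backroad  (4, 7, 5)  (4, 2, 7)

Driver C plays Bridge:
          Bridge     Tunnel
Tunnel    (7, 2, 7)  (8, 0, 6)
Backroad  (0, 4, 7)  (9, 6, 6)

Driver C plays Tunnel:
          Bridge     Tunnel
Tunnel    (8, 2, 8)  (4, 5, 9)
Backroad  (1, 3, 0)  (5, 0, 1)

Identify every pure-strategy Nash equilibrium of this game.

Driver A against (Bridge, Avenue): payoffs 9, 4 → best response Tunnel.
Driver A against (Bridge, Bridge): payoffs 7, 0 → best response Tunnel.
Driver A against (Bridge, Tunnel): payoffs 8, 1 → best response Tunnel.
Driver A against (Tunnel, Avenue): payoffs 5, 4 → best response Tunnel.
Driver A against (Tunnel, Bridge): payoffs 8, 9 → best response Backroad.
Driver A against (Tunnel, Tunnel): payoffs 4, 5 → best response Backroad.
Driver B against (Tunnel, Avenue): payoffs 0, 5 → best response Tunnel.
Driver B against (Tunnel, Bridge): payoffs 2, 0 → best response Bridge.
Driver B against (Tunnel, Tunnel): payoffs 2, 5 → best response Tunnel.
Driver B against (Backroad, Avenue): payoffs 7, 2 → best response Bridge.
Driver B against (Backroad, Bridge): payoffs 4, 6 → best response Tunnel.
Driver B against (Backroad, Tunnel): payoffs 3, 0 → best response Bridge.
Driver C against (Tunnel, Bridge): payoffs 1, 7, 8 → best response Tunnel.
Driver C against (Tunnel, Tunnel): payoffs 2, 6, 9 → best response Tunnel.
Driver C against (Backroad, Bridge): payoffs 5, 7, 0 → best response Bridge.
Driver C against (Backroad, Tunnel): payoffs 7, 6, 1 → best response Avenue.
No profile is a mutual best response for all players.

No pure-strategy Nash equilibrium.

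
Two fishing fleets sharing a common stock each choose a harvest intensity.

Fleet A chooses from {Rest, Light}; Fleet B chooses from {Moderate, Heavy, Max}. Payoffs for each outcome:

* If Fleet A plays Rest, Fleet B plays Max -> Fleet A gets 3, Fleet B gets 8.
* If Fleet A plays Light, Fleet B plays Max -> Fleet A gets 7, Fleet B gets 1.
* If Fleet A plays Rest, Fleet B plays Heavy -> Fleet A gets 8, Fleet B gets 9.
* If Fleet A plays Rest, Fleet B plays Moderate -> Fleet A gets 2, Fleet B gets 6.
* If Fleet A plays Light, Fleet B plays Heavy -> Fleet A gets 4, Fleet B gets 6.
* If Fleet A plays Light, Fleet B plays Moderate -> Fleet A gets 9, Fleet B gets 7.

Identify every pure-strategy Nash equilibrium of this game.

(Rest, Heavy); (Light, Moderate)

(Rest, Moderate): Fleet A can switch to Light (2 → 9). Not NE.
(Rest, Heavy): Fleet A gets 8, best alternative 4; Fleet B gets 9, best alternative 8. No profitable deviation — NE.
(Rest, Max): Fleet A can switch to Light (3 → 7). Not NE.
(Light, Moderate): Fleet A gets 9, best alternative 2; Fleet B gets 7, best alternative 6. No profitable deviation — NE.
(Light, Heavy): Fleet A can switch to Rest (4 → 8). Not NE.
(Light, Max): Fleet B can switch to Moderate (1 → 7). Not NE.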